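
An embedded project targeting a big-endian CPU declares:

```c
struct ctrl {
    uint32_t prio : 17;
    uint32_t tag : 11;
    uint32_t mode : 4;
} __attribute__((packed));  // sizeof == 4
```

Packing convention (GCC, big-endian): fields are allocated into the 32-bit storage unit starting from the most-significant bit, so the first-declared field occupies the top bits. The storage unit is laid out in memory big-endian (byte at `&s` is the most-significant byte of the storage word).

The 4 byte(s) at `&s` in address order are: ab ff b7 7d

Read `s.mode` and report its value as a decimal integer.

13

[0]=0xab [1]=0xff [2]=0xb7 [3]=0x7d (big-endian) → word 0xabffb77d
prio:17 @ bit 15 → (0xabffb77d>>15)&0x1ffff = 0x157ff
tag:11 @ bit 4 → (0xabffb77d>>4)&0x7ff = 0x377
mode:4 @ bit 0 → (0xabffb77d>>0)&0xf = 0xd  ←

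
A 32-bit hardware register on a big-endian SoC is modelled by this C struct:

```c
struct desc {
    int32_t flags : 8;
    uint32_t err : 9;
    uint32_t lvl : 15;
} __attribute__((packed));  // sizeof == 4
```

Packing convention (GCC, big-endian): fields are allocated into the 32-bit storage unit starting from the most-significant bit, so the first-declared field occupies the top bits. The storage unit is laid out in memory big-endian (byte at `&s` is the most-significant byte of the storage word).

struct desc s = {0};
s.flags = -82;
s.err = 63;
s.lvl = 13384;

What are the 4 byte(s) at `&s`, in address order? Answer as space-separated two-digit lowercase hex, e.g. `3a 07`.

flags:8 = -82 → 0xae << 24 → word 0xae000000
err:9 = 63 → 0x3f << 15 → word 0xae1f8000
lvl:15 = 13384 → 0x3448 << 0 → word 0xae1fb448
word = 0xae1fb448 → big-endian bytes:
  [0]=0xae  [1]=0x1f  [2]=0xb4  [3]=0x48

ae 1f b4 48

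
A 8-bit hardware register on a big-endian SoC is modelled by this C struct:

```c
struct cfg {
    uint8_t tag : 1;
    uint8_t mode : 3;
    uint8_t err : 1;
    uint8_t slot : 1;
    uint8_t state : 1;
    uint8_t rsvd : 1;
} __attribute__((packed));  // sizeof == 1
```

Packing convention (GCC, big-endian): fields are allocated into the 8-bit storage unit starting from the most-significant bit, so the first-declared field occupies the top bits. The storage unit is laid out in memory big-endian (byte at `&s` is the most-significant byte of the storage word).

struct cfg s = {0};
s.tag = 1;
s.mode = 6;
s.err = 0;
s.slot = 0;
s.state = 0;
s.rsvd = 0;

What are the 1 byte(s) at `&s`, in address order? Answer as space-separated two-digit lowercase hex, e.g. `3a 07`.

tag (1b) val=1 bits=0x1 at bit 7: 0x80
mode (3b) val=6 bits=0x6 at bit 4: 0xe0
err (1b) val=0 bits=0x0 at bit 3: 0xe0
slot (1b) val=0 bits=0x0 at bit 2: 0xe0
state (1b) val=0 bits=0x0 at bit 1: 0xe0
rsvd (1b) val=0 bits=0x0 at bit 0: 0xe0
word = 0xe0 → big-endian bytes:
  [0]=0xe0

e0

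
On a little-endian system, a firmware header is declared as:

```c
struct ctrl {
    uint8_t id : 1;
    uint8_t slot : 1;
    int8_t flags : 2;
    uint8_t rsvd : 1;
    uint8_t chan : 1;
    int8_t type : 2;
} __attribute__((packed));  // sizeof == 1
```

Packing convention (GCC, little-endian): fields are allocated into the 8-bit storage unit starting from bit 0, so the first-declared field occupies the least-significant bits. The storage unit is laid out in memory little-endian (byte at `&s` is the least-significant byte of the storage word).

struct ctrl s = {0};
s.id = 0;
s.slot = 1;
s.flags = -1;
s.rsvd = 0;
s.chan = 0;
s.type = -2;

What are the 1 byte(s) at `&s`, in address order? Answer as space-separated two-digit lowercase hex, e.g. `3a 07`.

8e

id (1b) val=0 bits=0x0 at bit 0: 0x00
slot (1b) val=1 bits=0x1 at bit 1: 0x02
flags (2b) val=-1 bits=0x3 at bit 2: 0x0e
rsvd (1b) val=0 bits=0x0 at bit 4: 0x0e
chan (1b) val=0 bits=0x0 at bit 5: 0x0e
type (2b) val=-2 bits=0x2 at bit 6: 0x8e
word = 0x8e → little-endian bytes:
  [0]=0x8e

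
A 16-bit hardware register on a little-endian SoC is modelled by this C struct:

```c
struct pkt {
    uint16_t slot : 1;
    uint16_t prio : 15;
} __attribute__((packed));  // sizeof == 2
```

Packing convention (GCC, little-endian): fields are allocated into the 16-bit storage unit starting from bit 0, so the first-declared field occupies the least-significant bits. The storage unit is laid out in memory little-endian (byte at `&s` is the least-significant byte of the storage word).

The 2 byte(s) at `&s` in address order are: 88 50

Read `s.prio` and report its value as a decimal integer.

[0]=0x88 [1]=0x50 (little-endian) → word 0x5088
slot:1 @ bit 0 → (0x5088>>0)&0x1 = 0x0
prio:15 @ bit 1 → (0x5088>>1)&0x7fff = 0x2844  ←

10308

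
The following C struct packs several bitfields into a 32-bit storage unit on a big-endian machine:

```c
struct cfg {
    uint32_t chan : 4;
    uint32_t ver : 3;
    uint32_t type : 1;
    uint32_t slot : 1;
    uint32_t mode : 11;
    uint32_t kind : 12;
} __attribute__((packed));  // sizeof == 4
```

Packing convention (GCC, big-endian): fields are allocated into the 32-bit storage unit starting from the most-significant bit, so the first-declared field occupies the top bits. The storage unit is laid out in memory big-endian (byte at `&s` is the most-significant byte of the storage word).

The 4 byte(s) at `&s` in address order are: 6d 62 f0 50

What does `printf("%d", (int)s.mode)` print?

[0]=0x6d [1]=0x62 [2]=0xf0 [3]=0x50 (big-endian) → word 0x6d62f050
chan:4 @ bit 28 → (0x6d62f050>>28)&0xf = 0x6
ver:3 @ bit 25 → (0x6d62f050>>25)&0x7 = 0x6
type:1 @ bit 24 → (0x6d62f050>>24)&0x1 = 0x1
slot:1 @ bit 23 → (0x6d62f050>>23)&0x1 = 0x0
mode:11 @ bit 12 → (0x6d62f050>>12)&0x7ff = 0x62f  ←
kind:12 @ bit 0 → (0x6d62f050>>0)&0xfff = 0x50

1583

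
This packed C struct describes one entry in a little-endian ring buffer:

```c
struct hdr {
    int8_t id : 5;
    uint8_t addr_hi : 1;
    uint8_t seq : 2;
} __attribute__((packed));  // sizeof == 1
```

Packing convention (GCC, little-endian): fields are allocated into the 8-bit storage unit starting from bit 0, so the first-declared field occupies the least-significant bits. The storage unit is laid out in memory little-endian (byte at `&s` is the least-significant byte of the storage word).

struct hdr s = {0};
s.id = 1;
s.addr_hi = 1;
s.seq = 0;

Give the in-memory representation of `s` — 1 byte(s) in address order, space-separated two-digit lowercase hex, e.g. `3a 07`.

21

[0+:5] id=1 & 0x1f = 0x1; word=0x01
[5+:1] addr_hi=1 & 0x1 = 0x1; word=0x21
[6+:2] seq=0 & 0x3 = 0x0; word=0x21
word = 0x21 → little-endian bytes:
  [0]=0x21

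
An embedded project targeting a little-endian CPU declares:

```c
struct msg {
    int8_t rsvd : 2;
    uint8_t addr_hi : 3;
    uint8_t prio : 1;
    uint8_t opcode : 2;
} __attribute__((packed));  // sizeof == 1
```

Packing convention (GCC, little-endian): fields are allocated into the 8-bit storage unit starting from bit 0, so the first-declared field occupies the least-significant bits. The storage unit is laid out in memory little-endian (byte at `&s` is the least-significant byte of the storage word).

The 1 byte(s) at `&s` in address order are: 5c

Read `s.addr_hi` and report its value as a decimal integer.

7

[0]=0x5c (little-endian) → word 0x5c
rsvd [0+:2] = (word>>0) & 0x3 = 0
addr_hi [2+:3] = (word>>2) & 0x7 = 7  ←
prio [5+:1] = (word>>5) & 0x1 = 0
opcode [6+:2] = (word>>6) & 0x3 = 1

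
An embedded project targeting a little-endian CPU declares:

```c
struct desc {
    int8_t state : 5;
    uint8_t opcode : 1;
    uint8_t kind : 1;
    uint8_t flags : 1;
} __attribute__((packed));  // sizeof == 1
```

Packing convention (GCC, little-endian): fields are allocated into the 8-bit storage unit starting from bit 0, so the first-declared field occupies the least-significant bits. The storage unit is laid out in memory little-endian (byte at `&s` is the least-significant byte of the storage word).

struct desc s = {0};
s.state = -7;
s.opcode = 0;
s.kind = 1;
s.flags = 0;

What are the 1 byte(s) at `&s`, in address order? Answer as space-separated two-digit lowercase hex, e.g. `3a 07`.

[0+:5] state=-7 & 0x1f = 0x19; word=0x19
[5+:1] opcode=0 & 0x1 = 0x0; word=0x19
[6+:1] kind=1 & 0x1 = 0x1; word=0x59
[7+:1] flags=0 & 0x1 = 0x0; word=0x59
word = 0x59 → little-endian bytes:
  [0]=0x59

59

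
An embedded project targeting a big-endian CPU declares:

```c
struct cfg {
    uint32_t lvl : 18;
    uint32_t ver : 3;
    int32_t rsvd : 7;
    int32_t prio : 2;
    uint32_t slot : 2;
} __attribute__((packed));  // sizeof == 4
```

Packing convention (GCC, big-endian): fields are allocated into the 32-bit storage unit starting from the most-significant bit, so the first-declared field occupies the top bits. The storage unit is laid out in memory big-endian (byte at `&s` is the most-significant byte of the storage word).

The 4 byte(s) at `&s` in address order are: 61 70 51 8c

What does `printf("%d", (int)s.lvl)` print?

99777

[0]=0x61 [1]=0x70 [2]=0x51 [3]=0x8c (big-endian) → word 0x6170518c
lvl [14+:18] = (word>>14) & 0x3ffff = 99777  ←
ver [11+:3] = (word>>11) & 0x7 = 2
rsvd [4+:7] = (word>>4) & 0x7f = 24
prio [2+:2] = (word>>2) & 0x3 = 3
slot [0+:2] = (word>>0) & 0x3 = 0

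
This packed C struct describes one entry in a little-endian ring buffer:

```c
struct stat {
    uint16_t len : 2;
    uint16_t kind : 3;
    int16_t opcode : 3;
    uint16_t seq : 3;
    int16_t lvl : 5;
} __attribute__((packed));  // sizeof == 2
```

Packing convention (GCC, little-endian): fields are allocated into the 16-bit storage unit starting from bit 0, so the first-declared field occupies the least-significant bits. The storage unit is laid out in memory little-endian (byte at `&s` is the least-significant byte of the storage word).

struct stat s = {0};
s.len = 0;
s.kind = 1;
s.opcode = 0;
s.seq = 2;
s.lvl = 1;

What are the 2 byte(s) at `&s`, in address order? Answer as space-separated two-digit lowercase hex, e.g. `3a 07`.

[0+:2] len=0 & 0x3 = 0x0; word=0x0000
[2+:3] kind=1 & 0x7 = 0x1; word=0x0004
[5+:3] opcode=0 & 0x7 = 0x0; word=0x0004
[8+:3] seq=2 & 0x7 = 0x2; word=0x0204
[11+:5] lvl=1 & 0x1f = 0x1; word=0x0a04
word = 0x0a04 → little-endian bytes:
  [0]=0x04  [1]=0x0a

04 0a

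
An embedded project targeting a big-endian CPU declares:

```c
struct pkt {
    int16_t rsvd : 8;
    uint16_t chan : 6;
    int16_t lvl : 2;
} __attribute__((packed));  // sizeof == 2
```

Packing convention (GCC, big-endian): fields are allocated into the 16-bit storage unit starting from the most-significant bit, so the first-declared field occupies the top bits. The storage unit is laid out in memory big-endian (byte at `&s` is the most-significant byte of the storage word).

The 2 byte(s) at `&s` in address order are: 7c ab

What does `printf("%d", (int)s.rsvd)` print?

124

[0]=0x7c [1]=0xab (big-endian) → word 0x7cab
rsvd:8 @ bit 8 → (0x7cab>>8)&0xff = 0x7c  ←
chan:6 @ bit 2 → (0x7cab>>2)&0x3f = 0x2a
lvl:2 @ bit 0 → (0x7cab>>0)&0x3 = 0x3
rsvd signed 8b, MSB=0: value = 124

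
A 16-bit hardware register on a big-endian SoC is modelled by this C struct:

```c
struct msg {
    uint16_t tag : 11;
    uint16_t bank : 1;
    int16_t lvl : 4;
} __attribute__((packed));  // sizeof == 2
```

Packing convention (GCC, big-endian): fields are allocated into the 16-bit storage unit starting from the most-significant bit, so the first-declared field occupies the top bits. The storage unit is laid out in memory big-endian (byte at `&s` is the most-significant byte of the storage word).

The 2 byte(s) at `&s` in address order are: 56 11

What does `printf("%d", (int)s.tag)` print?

[0]=0x56 [1]=0x11 (big-endian) → word 0x5611
tag:11 @ bit 5 → (0x5611>>5)&0x7ff = 0x2b0  ←
bank:1 @ bit 4 → (0x5611>>4)&0x1 = 0x1
lvl:4 @ bit 0 → (0x5611>>0)&0xf = 0x1

688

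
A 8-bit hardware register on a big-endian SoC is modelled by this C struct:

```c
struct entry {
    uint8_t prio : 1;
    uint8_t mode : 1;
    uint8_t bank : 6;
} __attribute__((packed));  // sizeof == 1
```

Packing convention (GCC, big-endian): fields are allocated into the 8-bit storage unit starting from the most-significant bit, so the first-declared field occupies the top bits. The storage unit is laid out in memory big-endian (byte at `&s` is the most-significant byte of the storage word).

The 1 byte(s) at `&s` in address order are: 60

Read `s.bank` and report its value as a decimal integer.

32

[0]=0x60 (big-endian) → word 0x60
prio [7+:1] = (word>>7) & 0x1 = 0
mode [6+:1] = (word>>6) & 0x1 = 1
bank [0+:6] = (word>>0) & 0x3f = 32  ←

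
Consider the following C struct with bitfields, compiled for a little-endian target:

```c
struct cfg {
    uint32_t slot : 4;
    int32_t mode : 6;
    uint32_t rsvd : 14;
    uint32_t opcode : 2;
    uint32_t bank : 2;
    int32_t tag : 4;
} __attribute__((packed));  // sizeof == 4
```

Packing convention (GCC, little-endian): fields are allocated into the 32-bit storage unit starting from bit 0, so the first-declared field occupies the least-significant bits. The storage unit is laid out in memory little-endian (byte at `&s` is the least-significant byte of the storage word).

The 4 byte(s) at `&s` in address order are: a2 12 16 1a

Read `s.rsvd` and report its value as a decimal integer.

1412

[0]=0xa2 [1]=0x12 [2]=0x16 [3]=0x1a (little-endian) → word 0x1a1612a2
slot [0+:4] = (word>>0) & 0xf = 2
mode [4+:6] = (word>>4) & 0x3f = 42
rsvd [10+:14] = (word>>10) & 0x3fff = 1412  ←
opcode [24+:2] = (word>>24) & 0x3 = 2
bank [26+:2] = (word>>26) & 0x3 = 2
tag [28+:4] = (word>>28) & 0xf = 1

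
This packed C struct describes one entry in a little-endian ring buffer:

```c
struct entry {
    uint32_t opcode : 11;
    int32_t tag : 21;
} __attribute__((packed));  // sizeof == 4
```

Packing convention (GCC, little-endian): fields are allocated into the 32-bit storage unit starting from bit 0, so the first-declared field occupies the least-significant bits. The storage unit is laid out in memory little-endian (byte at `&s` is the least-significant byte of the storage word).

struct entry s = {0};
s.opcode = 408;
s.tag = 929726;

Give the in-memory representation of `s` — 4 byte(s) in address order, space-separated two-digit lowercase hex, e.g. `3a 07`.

98 f1 7d 71

opcode (11b) val=408 bits=0x198 at bit 0: 0x00000198
tag (21b) val=929726 bits=0xe2fbe at bit 11: 0x717df198
word = 0x717df198 → little-endian bytes:
  [0]=0x98  [1]=0xf1  [2]=0x7d  [3]=0x71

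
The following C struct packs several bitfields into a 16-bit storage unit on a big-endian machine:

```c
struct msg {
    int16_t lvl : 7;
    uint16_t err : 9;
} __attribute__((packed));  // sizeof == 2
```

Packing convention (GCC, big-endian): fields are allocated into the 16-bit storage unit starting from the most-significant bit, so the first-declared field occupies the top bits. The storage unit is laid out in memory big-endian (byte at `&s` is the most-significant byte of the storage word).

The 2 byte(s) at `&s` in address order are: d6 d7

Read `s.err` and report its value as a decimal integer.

[0]=0xd6 [1]=0xd7 (big-endian) → word 0xd6d7
lvl [9+:7] = (word>>9) & 0x7f = 107
err [0+:9] = (word>>0) & 0x1ff = 215  ←

215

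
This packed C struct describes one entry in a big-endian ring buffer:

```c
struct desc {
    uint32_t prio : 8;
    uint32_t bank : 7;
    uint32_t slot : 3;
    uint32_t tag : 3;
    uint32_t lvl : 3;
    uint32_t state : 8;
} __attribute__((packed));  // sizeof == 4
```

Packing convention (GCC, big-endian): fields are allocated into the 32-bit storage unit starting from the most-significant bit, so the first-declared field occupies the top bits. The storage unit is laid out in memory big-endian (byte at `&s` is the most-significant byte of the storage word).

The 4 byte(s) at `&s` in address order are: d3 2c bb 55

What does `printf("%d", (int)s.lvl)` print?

3

[0]=0xd3 [1]=0x2c [2]=0xbb [3]=0x55 (big-endian) → word 0xd32cbb55
prio [24+:8] = (word>>24) & 0xff = 211
bank [17+:7] = (word>>17) & 0x7f = 22
slot [14+:3] = (word>>14) & 0x7 = 2
tag [11+:3] = (word>>11) & 0x7 = 7
lvl [8+:3] = (word>>8) & 0x7 = 3  ←
state [0+:8] = (word>>0) & 0xff = 85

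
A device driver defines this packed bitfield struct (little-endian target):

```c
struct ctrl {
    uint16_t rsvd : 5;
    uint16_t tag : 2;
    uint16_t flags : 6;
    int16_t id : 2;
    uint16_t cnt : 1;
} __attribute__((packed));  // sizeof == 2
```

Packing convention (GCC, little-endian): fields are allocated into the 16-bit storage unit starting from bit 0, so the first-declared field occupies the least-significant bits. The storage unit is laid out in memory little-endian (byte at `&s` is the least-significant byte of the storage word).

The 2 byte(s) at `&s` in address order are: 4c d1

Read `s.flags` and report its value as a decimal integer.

34

[0]=0x4c [1]=0xd1 (little-endian) → word 0xd14c
rsvd [0+:5] = (word>>0) & 0x1f = 12
tag [5+:2] = (word>>5) & 0x3 = 2
flags [7+:6] = (word>>7) & 0x3f = 34  ←
id [13+:2] = (word>>13) & 0x3 = 2
cnt [15+:1] = (word>>15) & 0x1 = 1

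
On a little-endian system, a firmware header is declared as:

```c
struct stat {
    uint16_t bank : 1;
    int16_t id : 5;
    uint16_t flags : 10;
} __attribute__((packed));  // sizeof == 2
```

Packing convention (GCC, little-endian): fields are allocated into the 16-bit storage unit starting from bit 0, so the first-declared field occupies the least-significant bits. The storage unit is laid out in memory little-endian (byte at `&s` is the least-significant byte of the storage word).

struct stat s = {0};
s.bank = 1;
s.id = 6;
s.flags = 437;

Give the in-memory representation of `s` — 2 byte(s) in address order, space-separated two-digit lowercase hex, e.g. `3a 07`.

4d 6d

bank:1 = 1 → 0x1 << 0 → word 0x0001
id:5 = 6 → 0x6 << 1 → word 0x000d
flags:10 = 437 → 0x1b5 << 6 → word 0x6d4d
word = 0x6d4d → little-endian bytes:
  [0]=0x4d  [1]=0x6d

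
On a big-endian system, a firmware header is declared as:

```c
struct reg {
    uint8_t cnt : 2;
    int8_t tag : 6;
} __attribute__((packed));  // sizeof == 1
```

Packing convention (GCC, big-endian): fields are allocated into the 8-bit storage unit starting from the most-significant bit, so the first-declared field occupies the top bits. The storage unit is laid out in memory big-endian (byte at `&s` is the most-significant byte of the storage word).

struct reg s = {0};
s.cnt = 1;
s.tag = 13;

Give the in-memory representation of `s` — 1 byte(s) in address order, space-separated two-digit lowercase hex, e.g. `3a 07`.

4d

[6+:2] cnt=1 & 0x3 = 0x1; word=0x40
[0+:6] tag=13 & 0x3f = 0xd; word=0x4d
word = 0x4d → big-endian bytes:
  [0]=0x4d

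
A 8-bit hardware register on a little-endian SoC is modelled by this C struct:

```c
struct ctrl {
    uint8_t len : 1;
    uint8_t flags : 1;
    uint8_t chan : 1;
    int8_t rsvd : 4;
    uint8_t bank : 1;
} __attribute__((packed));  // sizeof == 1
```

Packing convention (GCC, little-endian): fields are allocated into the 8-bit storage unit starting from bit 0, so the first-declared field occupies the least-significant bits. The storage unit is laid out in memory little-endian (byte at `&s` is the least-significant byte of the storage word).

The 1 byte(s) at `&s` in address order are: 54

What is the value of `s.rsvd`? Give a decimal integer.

-6

[0]=0x54 (little-endian) → word 0x54
len [0+:1] = (word>>0) & 0x1 = 0
flags [1+:1] = (word>>1) & 0x1 = 0
chan [2+:1] = (word>>2) & 0x1 = 1
rsvd [3+:4] = (word>>3) & 0xf = 10  ←
bank [7+:1] = (word>>7) & 0x1 = 0
rsvd signed 4b, MSB=1: 10 - 16 = -6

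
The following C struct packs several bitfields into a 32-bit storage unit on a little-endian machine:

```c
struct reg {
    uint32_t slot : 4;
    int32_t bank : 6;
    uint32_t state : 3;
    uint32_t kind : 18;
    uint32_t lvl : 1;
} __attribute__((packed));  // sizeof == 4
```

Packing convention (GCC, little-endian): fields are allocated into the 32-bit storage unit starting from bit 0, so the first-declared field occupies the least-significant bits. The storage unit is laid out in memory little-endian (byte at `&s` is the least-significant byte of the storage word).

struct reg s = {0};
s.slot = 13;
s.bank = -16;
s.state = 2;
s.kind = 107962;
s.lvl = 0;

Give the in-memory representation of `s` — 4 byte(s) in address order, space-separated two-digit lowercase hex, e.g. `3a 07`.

0d 4b b7 34

slot:4 = 13 → 0xd << 0 → word 0x0000000d
bank:6 = -16 → 0x30 << 4 → word 0x0000030d
state:3 = 2 → 0x2 << 10 → word 0x00000b0d
kind:18 = 107962 → 0x1a5ba << 13 → word 0x34b74b0d
lvl:1 = 0 → 0x0 << 31 → word 0x34b74b0d
word = 0x34b74b0d → little-endian bytes:
  [0]=0x0d  [1]=0x4b  [2]=0xb7  [3]=0x34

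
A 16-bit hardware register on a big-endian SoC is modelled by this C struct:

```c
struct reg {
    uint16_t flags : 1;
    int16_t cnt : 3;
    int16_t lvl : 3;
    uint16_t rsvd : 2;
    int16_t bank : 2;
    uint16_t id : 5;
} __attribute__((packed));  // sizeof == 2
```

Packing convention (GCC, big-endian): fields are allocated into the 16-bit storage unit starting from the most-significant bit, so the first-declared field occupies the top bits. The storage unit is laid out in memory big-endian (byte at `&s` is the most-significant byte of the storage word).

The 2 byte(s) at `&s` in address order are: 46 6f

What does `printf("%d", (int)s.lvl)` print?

3

[0]=0x46 [1]=0x6f (big-endian) → word 0x466f
flags [15+:1] = (word>>15) & 0x1 = 0
cnt [12+:3] = (word>>12) & 0x7 = 4
lvl [9+:3] = (word>>9) & 0x7 = 3  ←
rsvd [7+:2] = (word>>7) & 0x3 = 0
bank [5+:2] = (word>>5) & 0x3 = 3
id [0+:5] = (word>>0) & 0x1f = 15
lvl signed 3b, MSB=0: value = 3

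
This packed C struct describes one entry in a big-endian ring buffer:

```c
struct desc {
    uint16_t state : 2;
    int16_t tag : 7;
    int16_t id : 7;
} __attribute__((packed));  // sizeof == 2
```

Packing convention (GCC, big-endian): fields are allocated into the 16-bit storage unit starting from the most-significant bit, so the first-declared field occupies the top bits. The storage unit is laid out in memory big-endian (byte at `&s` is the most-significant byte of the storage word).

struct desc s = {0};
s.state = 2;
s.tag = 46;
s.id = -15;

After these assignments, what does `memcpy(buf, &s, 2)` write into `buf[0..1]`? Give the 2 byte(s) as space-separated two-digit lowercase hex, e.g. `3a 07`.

[14+:2] state=2 & 0x3 = 0x2; word=0x8000
[7+:7] tag=46 & 0x7f = 0x2e; word=0x9700
[0+:7] id=-15 & 0x7f = 0x71; word=0x9771
word = 0x9771 → big-endian bytes:
  [0]=0x97  [1]=0x71

97 71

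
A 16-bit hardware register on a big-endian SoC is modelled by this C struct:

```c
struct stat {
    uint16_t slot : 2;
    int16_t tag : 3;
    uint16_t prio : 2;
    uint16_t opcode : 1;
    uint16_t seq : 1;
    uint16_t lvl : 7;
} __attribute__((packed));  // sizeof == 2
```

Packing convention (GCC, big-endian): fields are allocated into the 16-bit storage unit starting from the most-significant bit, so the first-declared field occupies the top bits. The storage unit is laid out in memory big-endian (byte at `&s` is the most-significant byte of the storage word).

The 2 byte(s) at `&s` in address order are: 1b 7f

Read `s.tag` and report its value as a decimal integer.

[0]=0x1b [1]=0x7f (big-endian) → word 0x1b7f
slot [14+:2] = (word>>14) & 0x3 = 0
tag [11+:3] = (word>>11) & 0x7 = 3  ←
prio [9+:2] = (word>>9) & 0x3 = 1
opcode [8+:1] = (word>>8) & 0x1 = 1
seq [7+:1] = (word>>7) & 0x1 = 0
lvl [0+:7] = (word>>0) & 0x7f = 127
tag signed 3b, MSB=0: value = 3

3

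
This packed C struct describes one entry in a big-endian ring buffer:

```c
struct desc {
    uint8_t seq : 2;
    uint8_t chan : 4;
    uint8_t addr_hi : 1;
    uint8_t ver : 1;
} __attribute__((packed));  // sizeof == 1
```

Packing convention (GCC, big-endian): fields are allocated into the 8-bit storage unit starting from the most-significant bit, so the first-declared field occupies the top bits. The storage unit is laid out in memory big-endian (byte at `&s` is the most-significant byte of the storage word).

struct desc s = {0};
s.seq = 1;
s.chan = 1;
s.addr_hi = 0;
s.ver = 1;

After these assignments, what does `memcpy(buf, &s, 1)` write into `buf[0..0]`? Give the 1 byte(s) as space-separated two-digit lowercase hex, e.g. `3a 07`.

45

seq (2b) val=1 bits=0x1 at bit 6: 0x40
chan (4b) val=1 bits=0x1 at bit 2: 0x44
addr_hi (1b) val=0 bits=0x0 at bit 1: 0x44
ver (1b) val=1 bits=0x1 at bit 0: 0x45
word = 0x45 → big-endian bytes:
  [0]=0x45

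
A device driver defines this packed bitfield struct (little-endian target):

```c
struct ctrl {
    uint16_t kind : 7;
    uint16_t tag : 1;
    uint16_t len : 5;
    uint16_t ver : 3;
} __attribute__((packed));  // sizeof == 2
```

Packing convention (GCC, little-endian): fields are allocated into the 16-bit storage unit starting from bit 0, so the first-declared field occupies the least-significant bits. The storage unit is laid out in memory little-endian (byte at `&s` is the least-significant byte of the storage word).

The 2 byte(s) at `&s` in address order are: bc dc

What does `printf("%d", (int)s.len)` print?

[0]=0xbc [1]=0xdc (little-endian) → word 0xdcbc
kind:7 @ bit 0 → (0xdcbc>>0)&0x7f = 0x3c
tag:1 @ bit 7 → (0xdcbc>>7)&0x1 = 0x1
len:5 @ bit 8 → (0xdcbc>>8)&0x1f = 0x1c  ←
ver:3 @ bit 13 → (0xdcbc>>13)&0x7 = 0x6

28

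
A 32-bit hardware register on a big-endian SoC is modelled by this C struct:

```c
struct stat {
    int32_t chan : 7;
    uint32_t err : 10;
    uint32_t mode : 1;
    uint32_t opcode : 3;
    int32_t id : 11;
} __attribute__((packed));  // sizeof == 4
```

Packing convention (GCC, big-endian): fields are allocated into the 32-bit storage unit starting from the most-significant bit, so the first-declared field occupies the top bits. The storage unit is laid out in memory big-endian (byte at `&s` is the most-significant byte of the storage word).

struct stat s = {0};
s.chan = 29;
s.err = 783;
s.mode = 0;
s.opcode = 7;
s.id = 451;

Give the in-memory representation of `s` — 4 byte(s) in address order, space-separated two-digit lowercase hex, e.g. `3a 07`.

3b 87 b9 c3

chan (7b) val=29 bits=0x1d at bit 25: 0x3a000000
err (10b) val=783 bits=0x30f at bit 15: 0x3b878000
mode (1b) val=0 bits=0x0 at bit 14: 0x3b878000
opcode (3b) val=7 bits=0x7 at bit 11: 0x3b87b800
id (11b) val=451 bits=0x1c3 at bit 0: 0x3b87b9c3
word = 0x3b87b9c3 → big-endian bytes:
  [0]=0x3b  [1]=0x87  [2]=0xb9  [3]=0xc3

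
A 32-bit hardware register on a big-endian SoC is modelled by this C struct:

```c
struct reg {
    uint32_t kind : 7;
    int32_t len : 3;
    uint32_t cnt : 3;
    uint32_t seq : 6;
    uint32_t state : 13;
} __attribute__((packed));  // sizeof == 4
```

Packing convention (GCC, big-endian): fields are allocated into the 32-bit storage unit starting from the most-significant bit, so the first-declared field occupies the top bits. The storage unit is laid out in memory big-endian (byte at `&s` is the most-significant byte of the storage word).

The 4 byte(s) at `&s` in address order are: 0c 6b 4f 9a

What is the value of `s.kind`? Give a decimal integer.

[0]=0x0c [1]=0x6b [2]=0x4f [3]=0x9a (big-endian) → word 0x0c6b4f9a
kind [25+:7] = (word>>25) & 0x7f = 6  ←
len [22+:3] = (word>>22) & 0x7 = 1
cnt [19+:3] = (word>>19) & 0x7 = 5
seq [13+:6] = (word>>13) & 0x3f = 26
state [0+:13] = (word>>0) & 0x1fff = 3994

6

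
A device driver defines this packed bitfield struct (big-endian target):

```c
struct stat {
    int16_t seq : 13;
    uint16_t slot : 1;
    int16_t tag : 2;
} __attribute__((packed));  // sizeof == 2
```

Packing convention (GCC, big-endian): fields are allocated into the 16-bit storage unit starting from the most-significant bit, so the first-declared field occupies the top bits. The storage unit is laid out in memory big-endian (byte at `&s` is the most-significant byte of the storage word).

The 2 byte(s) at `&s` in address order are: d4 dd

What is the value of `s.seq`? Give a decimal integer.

[0]=0xd4 [1]=0xdd (big-endian) → word 0xd4dd
seq:13 @ bit 3 → (0xd4dd>>3)&0x1fff = 0x1a9b  ←
slot:1 @ bit 2 → (0xd4dd>>2)&0x1 = 0x1
tag:2 @ bit 0 → (0xd4dd>>0)&0x3 = 0x1
seq signed 13b, MSB=1: 6811 - 8192 = -1381

-1381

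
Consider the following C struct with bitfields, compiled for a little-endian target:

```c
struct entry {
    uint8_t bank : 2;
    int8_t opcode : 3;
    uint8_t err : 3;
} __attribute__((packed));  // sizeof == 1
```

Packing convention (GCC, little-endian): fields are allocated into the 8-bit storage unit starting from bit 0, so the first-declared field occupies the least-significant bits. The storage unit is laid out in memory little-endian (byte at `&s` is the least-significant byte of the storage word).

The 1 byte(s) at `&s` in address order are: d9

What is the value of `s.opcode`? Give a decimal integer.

-2

[0]=0xd9 (little-endian) → word 0xd9
bank [0+:2] = (word>>0) & 0x3 = 1
opcode [2+:3] = (word>>2) & 0x7 = 6  ←
err [5+:3] = (word>>5) & 0x7 = 6
opcode signed 3b, MSB=1: 6 - 8 = -2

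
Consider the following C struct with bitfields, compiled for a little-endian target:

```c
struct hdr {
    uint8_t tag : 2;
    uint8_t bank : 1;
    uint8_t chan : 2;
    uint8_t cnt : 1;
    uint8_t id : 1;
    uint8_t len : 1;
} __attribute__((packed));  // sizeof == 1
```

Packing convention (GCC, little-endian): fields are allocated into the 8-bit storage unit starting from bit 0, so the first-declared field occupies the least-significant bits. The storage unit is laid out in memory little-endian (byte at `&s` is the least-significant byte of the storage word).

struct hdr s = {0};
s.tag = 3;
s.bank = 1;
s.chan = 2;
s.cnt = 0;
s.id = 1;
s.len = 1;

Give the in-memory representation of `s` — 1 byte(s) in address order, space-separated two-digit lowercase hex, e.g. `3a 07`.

d7

[0+:2] tag=3 & 0x3 = 0x3; word=0x03
[2+:1] bank=1 & 0x1 = 0x1; word=0x07
[3+:2] chan=2 & 0x3 = 0x2; word=0x17
[5+:1] cnt=0 & 0x1 = 0x0; word=0x17
[6+:1] id=1 & 0x1 = 0x1; word=0x57
[7+:1] len=1 & 0x1 = 0x1; word=0xd7
word = 0xd7 → little-endian bytes:
  [0]=0xd7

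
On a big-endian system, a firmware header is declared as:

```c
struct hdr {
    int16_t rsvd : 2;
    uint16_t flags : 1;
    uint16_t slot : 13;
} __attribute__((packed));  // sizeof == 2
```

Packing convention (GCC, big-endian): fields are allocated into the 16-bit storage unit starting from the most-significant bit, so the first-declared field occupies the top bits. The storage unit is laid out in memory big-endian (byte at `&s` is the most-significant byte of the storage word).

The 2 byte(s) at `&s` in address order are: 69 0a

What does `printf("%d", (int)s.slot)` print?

[0]=0x69 [1]=0x0a (big-endian) → word 0x690a
rsvd:2 @ bit 14 → (0x690a>>14)&0x3 = 0x1
flags:1 @ bit 13 → (0x690a>>13)&0x1 = 0x1
slot:13 @ bit 0 → (0x690a>>0)&0x1fff = 0x90a  ←

2314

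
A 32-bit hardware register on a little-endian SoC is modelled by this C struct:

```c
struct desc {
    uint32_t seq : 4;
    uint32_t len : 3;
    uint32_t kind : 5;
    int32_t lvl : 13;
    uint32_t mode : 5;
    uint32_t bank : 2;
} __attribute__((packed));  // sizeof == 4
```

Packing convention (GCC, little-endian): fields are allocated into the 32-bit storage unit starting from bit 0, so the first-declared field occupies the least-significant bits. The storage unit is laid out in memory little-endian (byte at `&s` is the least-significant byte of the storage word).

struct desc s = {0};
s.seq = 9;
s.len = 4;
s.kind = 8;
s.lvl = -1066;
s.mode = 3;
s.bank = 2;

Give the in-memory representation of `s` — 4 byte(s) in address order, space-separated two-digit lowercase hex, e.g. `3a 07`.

49 64 bd 87

[0+:4] seq=9 & 0xf = 0x9; word=0x00000009
[4+:3] len=4 & 0x7 = 0x4; word=0x00000049
[7+:5] kind=8 & 0x1f = 0x8; word=0x00000449
[12+:13] lvl=-1066 & 0x1fff = 0x1bd6; word=0x01bd6449
[25+:5] mode=3 & 0x1f = 0x3; word=0x07bd6449
[30+:2] bank=2 & 0x3 = 0x2; word=0x87bd6449
word = 0x87bd6449 → little-endian bytes:
  [0]=0x49  [1]=0x64  [2]=0xbd  [3]=0x87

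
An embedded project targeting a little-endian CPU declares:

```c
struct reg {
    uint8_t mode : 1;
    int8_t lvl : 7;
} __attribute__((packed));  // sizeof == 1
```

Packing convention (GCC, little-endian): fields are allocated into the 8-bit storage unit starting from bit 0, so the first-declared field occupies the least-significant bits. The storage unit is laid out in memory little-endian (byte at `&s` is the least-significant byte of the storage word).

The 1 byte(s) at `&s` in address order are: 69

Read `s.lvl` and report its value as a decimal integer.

[0]=0x69 (little-endian) → word 0x69
mode [0+:1] = (word>>0) & 0x1 = 1
lvl [1+:7] = (word>>1) & 0x7f = 52  ←
lvl signed 7b, MSB=0: value = 52

52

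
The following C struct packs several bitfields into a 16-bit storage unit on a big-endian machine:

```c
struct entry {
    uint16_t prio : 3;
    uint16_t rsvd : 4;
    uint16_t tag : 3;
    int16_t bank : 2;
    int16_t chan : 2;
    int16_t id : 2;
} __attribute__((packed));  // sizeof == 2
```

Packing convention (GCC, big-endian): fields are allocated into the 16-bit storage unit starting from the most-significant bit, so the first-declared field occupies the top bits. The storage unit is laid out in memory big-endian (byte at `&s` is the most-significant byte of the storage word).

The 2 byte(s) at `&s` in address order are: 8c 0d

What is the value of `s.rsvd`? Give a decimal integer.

[0]=0x8c [1]=0x0d (big-endian) → word 0x8c0d
prio [13+:3] = (word>>13) & 0x7 = 4
rsvd [9+:4] = (word>>9) & 0xf = 6  ←
tag [6+:3] = (word>>6) & 0x7 = 0
bank [4+:2] = (word>>4) & 0x3 = 0
chan [2+:2] = (word>>2) & 0x3 = 3
id [0+:2] = (word>>0) & 0x3 = 1

6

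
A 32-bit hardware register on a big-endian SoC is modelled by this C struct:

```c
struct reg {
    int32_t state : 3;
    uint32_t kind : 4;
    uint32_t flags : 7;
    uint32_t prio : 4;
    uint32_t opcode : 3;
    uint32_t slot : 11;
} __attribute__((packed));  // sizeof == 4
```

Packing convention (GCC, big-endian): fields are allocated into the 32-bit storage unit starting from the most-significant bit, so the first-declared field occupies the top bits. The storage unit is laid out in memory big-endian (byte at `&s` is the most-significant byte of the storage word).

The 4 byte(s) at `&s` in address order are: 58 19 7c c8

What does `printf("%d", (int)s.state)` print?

2

[0]=0x58 [1]=0x19 [2]=0x7c [3]=0xc8 (big-endian) → word 0x58197cc8
state [29+:3] = (word>>29) & 0x7 = 2  ←
kind [25+:4] = (word>>25) & 0xf = 12
flags [18+:7] = (word>>18) & 0x7f = 6
prio [14+:4] = (word>>14) & 0xf = 5
opcode [11+:3] = (word>>11) & 0x7 = 7
slot [0+:11] = (word>>0) & 0x7ff = 1224
state signed 3b, MSB=0: value = 2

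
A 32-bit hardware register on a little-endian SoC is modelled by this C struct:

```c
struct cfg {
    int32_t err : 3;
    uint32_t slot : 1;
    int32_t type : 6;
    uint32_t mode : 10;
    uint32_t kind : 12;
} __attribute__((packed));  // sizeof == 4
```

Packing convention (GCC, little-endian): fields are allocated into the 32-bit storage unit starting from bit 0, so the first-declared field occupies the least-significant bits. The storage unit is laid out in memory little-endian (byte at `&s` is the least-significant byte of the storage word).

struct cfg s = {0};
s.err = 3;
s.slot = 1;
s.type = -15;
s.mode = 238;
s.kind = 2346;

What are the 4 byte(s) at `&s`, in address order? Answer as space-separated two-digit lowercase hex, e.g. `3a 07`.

1b bb a3 92

[0+:3] err=3 & 0x7 = 0x3; word=0x00000003
[3+:1] slot=1 & 0x1 = 0x1; word=0x0000000b
[4+:6] type=-15 & 0x3f = 0x31; word=0x0000031b
[10+:10] mode=238 & 0x3ff = 0xee; word=0x0003bb1b
[20+:12] kind=2346 & 0xfff = 0x92a; word=0x92a3bb1b
word = 0x92a3bb1b → little-endian bytes:
  [0]=0x1b  [1]=0xbb  [2]=0xa3  [3]=0x92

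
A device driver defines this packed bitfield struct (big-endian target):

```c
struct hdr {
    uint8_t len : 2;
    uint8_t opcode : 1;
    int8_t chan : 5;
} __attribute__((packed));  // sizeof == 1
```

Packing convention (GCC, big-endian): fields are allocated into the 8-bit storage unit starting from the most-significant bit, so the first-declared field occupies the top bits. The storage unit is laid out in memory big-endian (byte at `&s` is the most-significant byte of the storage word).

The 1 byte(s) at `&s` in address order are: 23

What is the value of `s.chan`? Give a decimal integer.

3

[0]=0x23 (big-endian) → word 0x23
len [6+:2] = (word>>6) & 0x3 = 0
opcode [5+:1] = (word>>5) & 0x1 = 1
chan [0+:5] = (word>>0) & 0x1f = 3  ←
chan signed 5b, MSB=0: value = 3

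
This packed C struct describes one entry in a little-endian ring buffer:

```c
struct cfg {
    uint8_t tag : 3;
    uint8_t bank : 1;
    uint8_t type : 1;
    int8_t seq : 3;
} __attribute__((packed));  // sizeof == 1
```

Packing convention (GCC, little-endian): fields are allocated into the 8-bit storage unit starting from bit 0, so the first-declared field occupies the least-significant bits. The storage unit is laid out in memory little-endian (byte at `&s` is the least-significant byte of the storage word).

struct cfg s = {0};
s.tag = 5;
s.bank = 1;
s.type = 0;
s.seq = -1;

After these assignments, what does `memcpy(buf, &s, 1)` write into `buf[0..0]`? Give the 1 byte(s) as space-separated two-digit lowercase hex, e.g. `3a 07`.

ed

tag:3 = 5 → 0x5 << 0 → word 0x05
bank:1 = 1 → 0x1 << 3 → word 0x0d
type:1 = 0 → 0x0 << 4 → word 0x0d
seq:3 = -1 → 0x7 << 5 → word 0xed
word = 0xed → little-endian bytes:
  [0]=0xed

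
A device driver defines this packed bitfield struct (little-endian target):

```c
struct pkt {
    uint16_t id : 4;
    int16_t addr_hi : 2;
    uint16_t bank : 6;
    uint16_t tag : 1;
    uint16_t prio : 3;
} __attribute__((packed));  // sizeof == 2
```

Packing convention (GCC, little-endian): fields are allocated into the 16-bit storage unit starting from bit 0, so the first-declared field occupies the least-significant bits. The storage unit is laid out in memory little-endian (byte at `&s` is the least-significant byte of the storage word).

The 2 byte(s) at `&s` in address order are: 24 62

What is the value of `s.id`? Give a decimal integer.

[0]=0x24 [1]=0x62 (little-endian) → word 0x6224
id [0+:4] = (word>>0) & 0xf = 4  ←
addr_hi [4+:2] = (word>>4) & 0x3 = 2
bank [6+:6] = (word>>6) & 0x3f = 8
tag [12+:1] = (word>>12) & 0x1 = 0
prio [13+:3] = (word>>13) & 0x7 = 3

4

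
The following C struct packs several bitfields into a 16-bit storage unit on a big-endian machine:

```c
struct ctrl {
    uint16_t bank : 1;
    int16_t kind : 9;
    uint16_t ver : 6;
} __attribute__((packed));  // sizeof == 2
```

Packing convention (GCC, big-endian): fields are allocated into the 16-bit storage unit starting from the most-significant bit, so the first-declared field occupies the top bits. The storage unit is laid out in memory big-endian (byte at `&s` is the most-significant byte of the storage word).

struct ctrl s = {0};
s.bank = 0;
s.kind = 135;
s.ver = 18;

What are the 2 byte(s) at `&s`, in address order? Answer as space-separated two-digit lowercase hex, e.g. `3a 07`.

21 d2

[15+:1] bank=0 & 0x1 = 0x0; word=0x0000
[6+:9] kind=135 & 0x1ff = 0x87; word=0x21c0
[0+:6] ver=18 & 0x3f = 0x12; word=0x21d2
word = 0x21d2 → big-endian bytes:
  [0]=0x21  [1]=0xd2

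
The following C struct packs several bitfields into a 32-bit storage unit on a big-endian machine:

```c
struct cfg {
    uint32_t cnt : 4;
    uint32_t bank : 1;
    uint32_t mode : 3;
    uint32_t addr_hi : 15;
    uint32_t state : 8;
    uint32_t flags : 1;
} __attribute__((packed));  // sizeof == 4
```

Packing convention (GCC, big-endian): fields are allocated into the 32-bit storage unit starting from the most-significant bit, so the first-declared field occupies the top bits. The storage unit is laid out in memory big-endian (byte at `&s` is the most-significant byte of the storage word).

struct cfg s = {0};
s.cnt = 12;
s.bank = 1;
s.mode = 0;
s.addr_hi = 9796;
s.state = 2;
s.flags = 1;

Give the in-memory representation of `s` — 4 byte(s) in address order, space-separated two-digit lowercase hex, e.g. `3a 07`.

c8 4c 88 05

cnt:4 = 12 → 0xc << 28 → word 0xc0000000
bank:1 = 1 → 0x1 << 27 → word 0xc8000000
mode:3 = 0 → 0x0 << 24 → word 0xc8000000
addr_hi:15 = 9796 → 0x2644 << 9 → word 0xc84c8800
state:8 = 2 → 0x2 << 1 → word 0xc84c8804
flags:1 = 1 → 0x1 << 0 → word 0xc84c8805
word = 0xc84c8805 → big-endian bytes:
  [0]=0xc8  [1]=0x4c  [2]=0x88  [3]=0x05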